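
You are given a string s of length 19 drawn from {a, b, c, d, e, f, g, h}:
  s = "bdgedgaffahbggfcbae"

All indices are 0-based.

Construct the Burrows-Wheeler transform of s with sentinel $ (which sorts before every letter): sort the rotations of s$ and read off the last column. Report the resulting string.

rank  rotation              last
    0  $bdgedgaffahbggfcbae  e
    1  ae$bdgedgaffahbggfcb  b
    2  affahbggfcbae$bdgedg  g
    3  ahbggfcbae$bdgedgaff  f
    4  bae$bdgedgaffahbggfc  c
    5  bdgedgaffahbggfcbae$  $
    6  bggfcbae$bdgedgaffah  h
    7  cbae$bdgedgaffahbggf  f
    8  dgaffahbggfcbae$bdge  e
    9  dgedgaffahbggfcbae$b  b
   10  e$bdgedgaffahbggfcba  a
   11  edgaffahbggfcbae$bdg  g
   12  fahbggfcbae$bdgedgaf  f
   13  fcbae$bdgedgaffahbgg  g
   14  ffahbggfcbae$bdgedga  a
   15  gaffahbggfcbae$bdged  d
   16  gedgaffahbggfcbae$bd  d
   17  gfcbae$bdgedgaffahbg  g
   18  ggfcbae$bdgedgaffahb  b
   19  hbggfcbae$bdgedgaffa  a

ebgfc$hfebagfgaddgba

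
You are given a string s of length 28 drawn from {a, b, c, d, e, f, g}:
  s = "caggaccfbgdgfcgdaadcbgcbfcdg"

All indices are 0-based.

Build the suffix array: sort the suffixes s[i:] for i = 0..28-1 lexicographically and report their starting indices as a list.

sorted suffixes:
  #0 SA[0]=16  'aadcbgcbfcdg'
  #1 SA[1]=4  'accfbgdgfcgdaadcbgcbfcdg'
  #2 SA[2]=17  'adcbgcbfcdg'
  #3 SA[3]=1  'aggaccfbgdgfcgdaadcbgcbfcdg'
  #4 SA[4]=23  'bfcdg'
  #5 SA[5]=20  'bgcbfcdg'
  #6 SA[6]=8  'bgdgfcgdaadcbgcbfcdg'
  #7 SA[7]=0  'caggaccfbgdgfcgdaadcbgcbfcdg'
  #8 SA[8]=22  'cbfcdg'
  #9 SA[9]=19  'cbgcbfcdg'
  #10 SA[10]=5  'ccfbgdgfcgdaadcbgcbfcdg'
  #11 SA[11]=25  'cdg'
  #12 SA[12]=6  'cfbgdgfcgdaadcbgcbfcdg'
  #13 SA[13]=13  'cgdaadcbgcbfcdg'
  #14 SA[14]=15  'daadcbgcbfcdg'
  #15 SA[15]=18  'dcbgcbfcdg'
  #16 SA[16]=26  'dg'
  #17 SA[17]=10  'dgfcgdaadcbgcbfcdg'
  #18 SA[18]=7  'fbgdgfcgdaadcbgcbfcdg'
  #19 SA[19]=24  'fcdg'
  #20 SA[20]=12  'fcgdaadcbgcbfcdg'
  #21 SA[21]=27  'g'
  #22 SA[22]=3  'gaccfbgdgfcgdaadcbgcbfcdg'
  #23 SA[23]=21  'gcbfcdg'
  #24 SA[24]=14  'gdaadcbgcbfcdg'
  #25 SA[25]=9  'gdgfcgdaadcbgcbfcdg'
  #26 SA[26]=11  'gfcgdaadcbgcbfcdg'
  #27 SA[27]=2  'ggaccfbgdgfcgdaadcbgcbfcdg'

[16, 4, 17, 1, 23, 20, 8, 0, 22, 19, 5, 25, 6, 13, 15, 18, 26, 10, 7, 24, 12, 27, 3, 21, 14, 9, 11, 2]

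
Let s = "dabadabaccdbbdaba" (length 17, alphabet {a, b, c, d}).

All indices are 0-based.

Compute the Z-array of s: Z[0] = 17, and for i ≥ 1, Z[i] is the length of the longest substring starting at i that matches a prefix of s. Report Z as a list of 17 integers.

Z[0]=17
i=1: i≥r, start 0; Z[1]=0
i=2: i≥r, start 0; Z[2]=0
i=3: i≥r, start 0; Z[3]=0
i=4: i≥r, start 0; Z[4]=4 grow→box=[4,8)
i=5: min(r-i=3, Z[1]=0)=0; Z[5]=0
i=6: min(r-i=2, Z[2]=0)=0; Z[6]=0
i=7: min(r-i=1, Z[3]=0)=0; Z[7]=0
i=8: i≥r, start 0; Z[8]=0
i=9: i≥r, start 0; Z[9]=0
i=10: i≥r, start 0; Z[10]=1 grow→box=[10,11)
i=11: i≥r, start 0; Z[11]=0
i=12: i≥r, start 0; Z[12]=0
i=13: i≥r, start 0; Z[13]=4 grow→box=[13,17)
i=14: min(r-i=3, Z[1]=0)=0; Z[14]=0
i=15: min(r-i=2, Z[2]=0)=0; Z[15]=0
i=16: min(r-i=1, Z[3]=0)=0; Z[16]=0

[17, 0, 0, 0, 4, 0, 0, 0, 0, 0, 1, 0, 0, 4, 0, 0, 0]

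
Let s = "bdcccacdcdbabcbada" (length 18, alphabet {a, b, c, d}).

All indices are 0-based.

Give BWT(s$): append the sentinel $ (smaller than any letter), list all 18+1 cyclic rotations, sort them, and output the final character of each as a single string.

adbcbdca$cbcddaacbc

rank  rotation             last
    0  $bdcccacdcdbabcbada  a
    1  a$bdcccacdcdbabcbad  d
    2  abcbada$bdcccacdcdb  b
    3  acdcdbabcbada$bdccc  c
    4  ada$bdcccacdcdbabcb  b
    5  babcbada$bdcccacdcd  d
    6  bada$bdcccacdcdbabc  c
    7  bcbada$bdcccacdcdba  a
    8  bdcccacdcdbabcbada$  $
    9  cacdcdbabcbada$bdcc  c
   10  cbada$bdcccacdcdbab  b
   11  ccacdcdbabcbada$bdc  c
   12  cccacdcdbabcbada$bd  d
   13  cdbabcbada$bdcccacd  d
   14  cdcdbabcbada$bdccca  a
   15  da$bdcccacdcdbabcba  a
   16  dbabcbada$bdcccacdc  c
   17  dcccacdcdbabcbada$b  b
   18  dcdbabcbada$bdcccac  c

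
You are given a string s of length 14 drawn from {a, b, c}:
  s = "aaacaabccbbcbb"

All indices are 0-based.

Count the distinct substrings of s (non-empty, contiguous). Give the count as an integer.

88

rank→(start, suffix):
  0 → (0, 'aaacaabccbbcbb')
  1 → (4, 'aabccbbcbb')
  2 → (1, 'aacaabccbbcbb')
  3 → (5, 'abccbbcbb')
  4 → (2, 'acaabccbbcbb')
  5 → (13, 'b')
  6 → (12, 'bb')
  7 → (9, 'bbcbb')
  8 → (10, 'bcbb')
  9 → (6, 'bccbbcbb')
  10 → (3, 'caabccbbcbb')
  11 → (11, 'cbb')
  12 → (8, 'cbbcbb')
  13 → (7, 'ccbbcbb')

SA = [0, 4, 1, 5, 2, 13, 12, 9, 10, 6, 3, 11, 8, 7]
i: (SA[i-1],SA[i]) lcp shared
  1: (0,4) 2 'aa'
  2: (4,1) 2 'aa'
  3: (1,5) 1 'a'
  4: (5,2) 1 'a'
  5: (2,13) 0 ''
  6: (13,12) 1 'b'
  7: (12,9) 2 'bb'
  8: (9,10) 1 'b'
  9: (10,6) 2 'bc'
  10: (6,3) 0 ''
  11: (3,11) 1 'c'
  12: (11,8) 3 'cbb'
  13: (8,7) 1 'c'

n(n+1)/2 = 14·15/2 = 105
Σ LCP = 0 + 2 + 2 + 1 + 1 + 0 + 1 + 2 + 1 + 2 + 0 + 1 + 3 + 1 = 17
distinct = 105 − 17 = 88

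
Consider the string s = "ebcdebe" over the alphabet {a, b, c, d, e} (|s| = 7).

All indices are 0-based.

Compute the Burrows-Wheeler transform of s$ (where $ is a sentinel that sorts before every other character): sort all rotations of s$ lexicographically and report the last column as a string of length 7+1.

rank  rotation  last
    0  $ebcdebe  e
    1  bcdebe$e  e
    2  be$ebcde  e
    3  cdebe$eb  b
    4  debe$ebc  c
    5  e$ebcdeb  b
    6  ebcdebe$  $
    7  ebe$ebcd  d

eeebcb$d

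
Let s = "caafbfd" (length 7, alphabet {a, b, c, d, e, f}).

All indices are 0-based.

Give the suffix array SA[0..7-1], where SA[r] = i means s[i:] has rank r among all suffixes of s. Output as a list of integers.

sorted suffixes:
  #0 SA[0]=1  'aafbfd'
  #1 SA[1]=2  'afbfd'
  #2 SA[2]=4  'bfd'
  #3 SA[3]=0  'caafbfd'
  #4 SA[4]=6  'd'
  #5 SA[5]=3  'fbfd'
  #6 SA[6]=5  'fd'

[1, 2, 4, 0, 6, 3, 5]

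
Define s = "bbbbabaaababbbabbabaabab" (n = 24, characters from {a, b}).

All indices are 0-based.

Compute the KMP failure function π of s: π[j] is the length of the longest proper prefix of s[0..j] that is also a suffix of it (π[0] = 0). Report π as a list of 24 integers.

[0, 1, 2, 3, 0, 1, 0, 0, 0, 1, 0, 1, 2, 3, 0, 1, 2, 0, 1, 0, 0, 1, 0, 1]

π[0] = 0
j=1 s[j]='b': π[1]=1 (border 'b')
j=2 s[j]='b': π[2]=2 (border 'bb')
j=3 s[j]='b': π[3]=3 (border 'bbb')
j=4 s[j]='a': k: 3→2→1→0; π[4]=0 (border '')
j=5 s[j]='b': π[5]=1 (border 'b')
j=6 s[j]='a': k: 1→0; π[6]=0 (border '')
j=7 s[j]='a': π[7]=0 (border '')
j=8 s[j]='a': π[8]=0 (border '')
j=9 s[j]='b': π[9]=1 (border 'b')
j=10 s[j]='a': k: 1→0; π[10]=0 (border '')
j=11 s[j]='b': π[11]=1 (border 'b')
j=12 s[j]='b': π[12]=2 (border 'bb')
j=13 s[j]='b': π[13]=3 (border 'bbb')
j=14 s[j]='a': k: 3→2→1→0; π[14]=0 (border '')
j=15 s[j]='b': π[15]=1 (border 'b')
j=16 s[j]='b': π[16]=2 (border 'bb')
j=17 s[j]='a': k: 2→1→0; π[17]=0 (border '')
j=18 s[j]='b': π[18]=1 (border 'b')
j=19 s[j]='a': k: 1→0; π[19]=0 (border '')
j=20 s[j]='a': π[20]=0 (border '')
j=21 s[j]='b': π[21]=1 (border 'b')
j=22 s[j]='a': k: 1→0; π[22]=0 (border '')
j=23 s[j]='b': π[23]=1 (border 'b')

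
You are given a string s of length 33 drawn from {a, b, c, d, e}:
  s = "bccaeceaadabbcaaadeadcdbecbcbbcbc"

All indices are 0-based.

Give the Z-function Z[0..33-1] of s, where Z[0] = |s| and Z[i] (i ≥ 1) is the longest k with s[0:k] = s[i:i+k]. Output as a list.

Z[0]=33
i=1: fresh scan; Z[1]=0
i=2: fresh scan; Z[2]=0
i=3: fresh scan; Z[3]=0
i=4: fresh scan; Z[4]=0
i=5: fresh scan; Z[5]=0
i=6: fresh scan; Z[6]=0
i=7: fresh scan; Z[7]=0
i=8: fresh scan; Z[8]=0
i=9: fresh scan; Z[9]=0
i=10: fresh scan; Z[10]=0
i=11: fresh scan; Z[11]=1 extend→box=[11,12)
i=12: fresh scan; Z[12]=2 extend→box=[12,14)
i=13: min(r-i=1, Z[1]=0)=0; Z[13]=0
i=14: fresh scan; Z[14]=0
i=15: fresh scan; Z[15]=0
i=16: fresh scan; Z[16]=0
i=17: fresh scan; Z[17]=0
i=18: fresh scan; Z[18]=0
i=19: fresh scan; Z[19]=0
i=20: fresh scan; Z[20]=0
i=21: fresh scan; Z[21]=0
i=22: fresh scan; Z[22]=0
i=23: fresh scan; Z[23]=1 extend→box=[23,24)
i=24: fresh scan; Z[24]=0
i=25: fresh scan; Z[25]=0
i=26: fresh scan; Z[26]=2 extend→box=[26,28)
i=27: min(r-i=1, Z[1]=0)=0; Z[27]=0
i=28: fresh scan; Z[28]=1 extend→box=[28,29)
i=29: fresh scan; Z[29]=2 extend→box=[29,31)
i=30: min(r-i=1, Z[1]=0)=0; Z[30]=0
i=31: fresh scan; Z[31]=2 extend→box=[31,33)
i=32: min(r-i=1, Z[1]=0)=0; Z[32]=0

[33, 0, 0, 0, 0, 0, 0, 0, 0, 0, 0, 1, 2, 0, 0, 0, 0, 0, 0, 0, 0, 0, 0, 1, 0, 0, 2, 0, 1, 2, 0, 2, 0]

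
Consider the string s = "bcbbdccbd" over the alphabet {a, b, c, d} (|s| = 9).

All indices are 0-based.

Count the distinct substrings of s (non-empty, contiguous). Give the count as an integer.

37

rank | idx | suffix
   0 |   2 | bbdccbd
   1 |   0 | bcbbdccbd
   2 |   7 | bd
   3 |   3 | bdccbd
   4 |   1 | cbbdccbd
   5 |   6 | cbd
   6 |   5 | ccbd
   7 |   8 | d
   8 |   4 | dccbd

SA = [2, 0, 7, 3, 1, 6, 5, 8, 4]
i: (SA[i-1],SA[i]) lcp shared
  1: (2,0) 1 'b'
  2: (0,7) 1 'b'
  3: (7,3) 2 'bd'
  4: (3,1) 0 ''
  5: (1,6) 2 'cb'
  6: (6,5) 1 'c'
  7: (5,8) 0 ''
  8: (8,4) 1 'd'

n(n+1)/2 = 9·10/2 = 45
Σ LCP = 0 + 1 + 1 + 2 + 0 + 2 + 1 + 0 + 1 = 8
distinct = 45 − 8 = 37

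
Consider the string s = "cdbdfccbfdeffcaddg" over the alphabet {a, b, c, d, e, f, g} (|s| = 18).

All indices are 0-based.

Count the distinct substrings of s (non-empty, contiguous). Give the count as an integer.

rank→(start, suffix):
  0 → (14, 'addg')
  1 → (2, 'bdfccbfdeffcaddg')
  2 → (7, 'bfdeffcaddg')
  3 → (13, 'caddg')
  4 → (6, 'cbfdeffcaddg')
  5 → (5, 'ccbfdeffcaddg')
  6 → (0, 'cdbdfccbfdeffcaddg')
  7 → (1, 'dbdfccbfdeffcaddg')
  8 → (15, 'ddg')
  9 → (9, 'deffcaddg')
  10 → (3, 'dfccbfdeffcaddg')
  11 → (16, 'dg')
  12 → (10, 'effcaddg')
  13 → (12, 'fcaddg')
  14 → (4, 'fccbfdeffcaddg')
  15 → (8, 'fdeffcaddg')
  16 → (11, 'ffcaddg')
  17 → (17, 'g')

SA = [14, 2, 7, 13, 6, 5, 0, 1, 15, 9, 3, 16, 10, 12, 4, 8, 11, 17]
rank  pair      lcp
   1  s[14:],s[2:]  0  ''
   2  s[2:],s[7:]  1  'b'
   3  s[7:],s[13:]  0  ''
   4  s[13:],s[6:]  1  'c'
   5  s[6:],s[5:]  1  'c'
   6  s[5:],s[0:]  1  'c'
   7  s[0:],s[1:]  0  ''
   8  s[1:],s[15:]  1  'd'
   9  s[15:],s[9:]  1  'd'
  10  s[9:],s[3:]  1  'd'
  11  s[3:],s[16:]  1  'd'
  12  s[16:],s[10:]  0  ''
  13  s[10:],s[12:]  0  ''
  14  s[12:],s[4:]  2  'fc'
  15  s[4:],s[8:]  1  'f'
  16  s[8:],s[11:]  1  'f'
  17  s[11:],s[17:]  0  ''

n(n+1)/2 = 18·19/2 = 171
Σ LCP = 0 + 0 + 1 + 0 + 1 + 1 + 1 + 0 + 1 + 1 + 1 + 1 + 0 + 0 + 2 + 1 + 1 + 0 = 12
distinct = 171 − 12 = 159

159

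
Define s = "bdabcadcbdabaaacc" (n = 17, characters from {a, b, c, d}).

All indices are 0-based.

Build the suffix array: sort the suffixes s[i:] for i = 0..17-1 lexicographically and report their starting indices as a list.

[12, 13, 10, 2, 14, 5, 11, 3, 8, 0, 16, 4, 7, 15, 9, 1, 6]

rank→(start, suffix):
  0 → (12, 'aaacc')
  1 → (13, 'aacc')
  2 → (10, 'abaaacc')
  3 → (2, 'abcadcbdabaaacc')
  4 → (14, 'acc')
  5 → (5, 'adcbdabaaacc')
  6 → (11, 'baaacc')
  7 → (3, 'bcadcbdabaaacc')
  8 → (8, 'bdabaaacc')
  9 → (0, 'bdabcadcbdabaaacc')
  10 → (16, 'c')
  11 → (4, 'cadcbdabaaacc')
  12 → (7, 'cbdabaaacc')
  13 → (15, 'cc')
  14 → (9, 'dabaaacc')
  15 → (1, 'dabcadcbdabaaacc')
  16 → (6, 'dcbdabaaacc')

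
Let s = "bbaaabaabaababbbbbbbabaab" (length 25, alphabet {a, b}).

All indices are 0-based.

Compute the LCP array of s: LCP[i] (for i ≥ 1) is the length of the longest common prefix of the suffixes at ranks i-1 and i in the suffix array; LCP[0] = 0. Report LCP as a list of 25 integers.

[0, 2, 3, 7, 4, 1, 2, 5, 6, 3, 2, 0, 1, 3, 4, 5, 2, 3, 1, 3, 2, 3, 4, 5, 6]

rank→(start, suffix):
  0 → (2, 'aaabaabaababbbbbbbabaab')
  1 → (22, 'aab')
  2 → (3, 'aabaabaababbbbbbbabaab')
  3 → (6, 'aabaababbbbbbbabaab')
  4 → (9, 'aababbbbbbbabaab')
  5 → (23, 'ab')
  6 → (20, 'abaab')
  7 → (4, 'abaabaababbbbbbbabaab')
  8 → (7, 'abaababbbbbbbabaab')
  9 → (10, 'ababbbbbbbabaab')
  10 → (12, 'abbbbbbbabaab')
  11 → (24, 'b')
  12 → (1, 'baaabaabaababbbbbbbabaab')
  13 → (21, 'baab')
  14 → (5, 'baabaababbbbbbbabaab')
  15 → (8, 'baababbbbbbbabaab')
  16 → (19, 'babaab')
  17 → (11, 'babbbbbbbabaab')
  18 → (0, 'bbaaabaabaababbbbbbbabaab')
  19 → (18, 'bbabaab')
  20 → (17, 'bbbabaab')
  21 → (16, 'bbbbabaab')
  22 → (15, 'bbbbbabaab')
  23 → (14, 'bbbbbbabaab')
  24 → (13, 'bbbbbbbabaab')

SA = [2, 22, 3, 6, 9, 23, 20, 4, 7, 10, 12, 24, 1, 21, 5, 8, 19, 11, 0, 18, 17, 16, 15, 14, 13]
i: (SA[i-1],SA[i]) lcp shared
  1: (2,22) 2 'aa'
  2: (22,3) 3 'aab'
  3: (3,6) 7 'aabaaba'
  4: (6,9) 4 'aaba'
  5: (9,23) 1 'a'
  6: (23,20) 2 'ab'
  7: (20,4) 5 'abaab'
  8: (4,7) 6 'abaaba'
  9: (7,10) 3 'aba'
  10: (10,12) 2 'ab'
  11: (12,24) 0 ''
  12: (24,1) 1 'b'
  13: (1,21) 3 'baa'
  14: (21,5) 4 'baab'
  15: (5,8) 5 'baaba'
  16: (8,19) 2 'ba'
  17: (19,11) 3 'bab'
  18: (11,0) 1 'b'
  19: (0,18) 3 'bba'
  20: (18,17) 2 'bb'
  21: (17,16) 3 'bbb'
  22: (16,15) 4 'bbbb'
  23: (15,14) 5 'bbbbb'
  24: (14,13) 6 'bbbbbb'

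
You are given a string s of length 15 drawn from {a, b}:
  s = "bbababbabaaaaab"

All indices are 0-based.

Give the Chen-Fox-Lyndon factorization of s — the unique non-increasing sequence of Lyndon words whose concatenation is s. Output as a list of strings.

["b", "b", "ababb", "ab", "aaaaab"]

emit factor 1: 'b' (i=0, period=1)
emit factor 2: 'b' (i=1, period=1)
emit factor 3: 'ababb' (i=2, period=5)
emit factor 4: 'ab' (i=7, period=2)
emit factor 5: 'aaaaab' (i=9, period=6)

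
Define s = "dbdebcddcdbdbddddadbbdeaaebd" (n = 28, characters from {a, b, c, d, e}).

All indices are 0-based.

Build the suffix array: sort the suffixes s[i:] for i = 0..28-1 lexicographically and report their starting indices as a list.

rank→(start, suffix):
  0 → (23, 'aaebd')
  1 → (17, 'adbbdeaaebd')
  2 → (24, 'aebd')
  3 → (19, 'bbdeaaebd')
  4 → (4, 'bcddcdbdbddddadbbdeaaebd')
  5 → (26, 'bd')
  6 → (10, 'bdbddddadbbdeaaebd')
  7 → (12, 'bddddadbbdeaaebd')
  8 → (20, 'bdeaaebd')
  9 → (1, 'bdebcddcdbdbddddadbbdeaaebd')
  10 → (8, 'cdbdbddddadbbdeaaebd')
  11 → (5, 'cddcdbdbddddadbbdeaaebd')
  12 → (27, 'd')
  13 → (16, 'dadbbdeaaebd')
  14 → (18, 'dbbdeaaebd')
  15 → (9, 'dbdbddddadbbdeaaebd')
  16 → (11, 'dbddddadbbdeaaebd')
  17 → (0, 'dbdebcddcdbdbddddadbbdeaaebd')
  18 → (7, 'dcdbdbddddadbbdeaaebd')
  19 → (15, 'ddadbbdeaaebd')
  20 → (6, 'ddcdbdbddddadbbdeaaebd')
  21 → (14, 'dddadbbdeaaebd')
  22 → (13, 'ddddadbbdeaaebd')
  23 → (21, 'deaaebd')
  24 → (2, 'debcddcdbdbddddadbbdeaaebd')
  25 → (22, 'eaaebd')
  26 → (3, 'ebcddcdbdbddddadbbdeaaebd')
  27 → (25, 'ebd')

[23, 17, 24, 19, 4, 26, 10, 12, 20, 1, 8, 5, 27, 16, 18, 9, 11, 0, 7, 15, 6, 14, 13, 21, 2, 22, 3, 25]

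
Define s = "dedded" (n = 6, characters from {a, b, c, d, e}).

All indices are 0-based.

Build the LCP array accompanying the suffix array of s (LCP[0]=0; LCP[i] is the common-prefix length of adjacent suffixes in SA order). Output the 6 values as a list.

[0, 1, 1, 3, 0, 2]

sorted suffixes:
  #0 SA[0]=5  'd'
  #1 SA[1]=2  'dded'
  #2 SA[2]=3  'ded'
  #3 SA[3]=0  'dedded'
  #4 SA[4]=4  'ed'
  #5 SA[5]=1  'edded'

SA = [5, 2, 3, 0, 4, 1]
rank  pair      lcp
   1  s[5:],s[2:]  1  'd'
   2  s[2:],s[3:]  1  'd'
   3  s[3:],s[0:]  3  'ded'
   4  s[0:],s[4:]  0  ''
   5  s[4:],s[1:]  2  'ed'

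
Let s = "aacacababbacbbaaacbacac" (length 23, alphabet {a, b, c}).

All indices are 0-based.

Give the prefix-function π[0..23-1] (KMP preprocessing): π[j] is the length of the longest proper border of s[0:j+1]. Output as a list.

[0, 1, 0, 1, 0, 1, 0, 1, 0, 0, 1, 0, 0, 0, 1, 2, 2, 3, 0, 1, 0, 1, 0]

π[0] = 0
j=1 s[j]='a': π[1]=1 (border 'a')
j=2 s[j]='c': k: 1→0; π[2]=0 (border '')
j=3 s[j]='a': π[3]=1 (border 'a')
j=4 s[j]='c': k: 1→0; π[4]=0 (border '')
j=5 s[j]='a': π[5]=1 (border 'a')
j=6 s[j]='b': k: 1→0; π[6]=0 (border '')
j=7 s[j]='a': π[7]=1 (border 'a')
j=8 s[j]='b': k: 1→0; π[8]=0 (border '')
j=9 s[j]='b': π[9]=0 (border '')
j=10 s[j]='a': π[10]=1 (border 'a')
j=11 s[j]='c': k: 1→0; π[11]=0 (border '')
j=12 s[j]='b': π[12]=0 (border '')
j=13 s[j]='b': π[13]=0 (border '')
j=14 s[j]='a': π[14]=1 (border 'a')
j=15 s[j]='a': π[15]=2 (border 'aa')
j=16 s[j]='a': k: 2→1; π[16]=2 (border 'aa')
j=17 s[j]='c': π[17]=3 (border 'aac')
j=18 s[j]='b': k: 3→0; π[18]=0 (border '')
j=19 s[j]='a': π[19]=1 (border 'a')
j=20 s[j]='c': k: 1→0; π[20]=0 (border '')
j=21 s[j]='a': π[21]=1 (border 'a')
j=22 s[j]='c': k: 1→0; π[22]=0 (border '')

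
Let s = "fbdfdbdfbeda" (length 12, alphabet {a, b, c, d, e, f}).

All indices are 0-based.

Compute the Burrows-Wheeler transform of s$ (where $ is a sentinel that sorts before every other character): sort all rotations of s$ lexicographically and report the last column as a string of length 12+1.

rank  rotation       last
    0  $fbdfdbdfbeda  a
    1  a$fbdfdbdfbed  d
    2  bdfbeda$fbdfd  d
    3  bdfdbdfbeda$f  f
    4  beda$fbdfdbdf  f
    5  da$fbdfdbdfbe  e
    6  dbdfbeda$fbdf  f
    7  dfbeda$fbdfdb  b
    8  dfdbdfbeda$fb  b
    9  eda$fbdfdbdfb  b
   10  fbdfdbdfbeda$  $
   11  fbeda$fbdfdbd  d
   12  fdbdfbeda$fbd  d

addffefbbb$dd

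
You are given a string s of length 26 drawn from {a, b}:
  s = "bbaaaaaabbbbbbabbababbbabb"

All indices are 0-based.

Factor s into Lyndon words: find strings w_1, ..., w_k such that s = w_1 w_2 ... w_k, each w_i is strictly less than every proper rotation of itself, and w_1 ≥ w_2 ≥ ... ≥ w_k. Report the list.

["b", "b", "aaaaaabbbbbbabbababbbabb"]

emit factor 1: 'b' (i=0, period=1)
emit factor 2: 'b' (i=1, period=1)
emit factor 3: 'aaaaaabbbbbbabbababbbabb' (i=2, period=24)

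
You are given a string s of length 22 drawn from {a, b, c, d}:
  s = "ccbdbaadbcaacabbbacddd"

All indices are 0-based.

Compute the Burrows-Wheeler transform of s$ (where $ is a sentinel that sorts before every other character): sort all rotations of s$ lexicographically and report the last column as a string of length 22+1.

dcbcabadbbadcbac$adbadc

rank  rotation                 last
    0  $ccbdbaadbcaacabbbacddd  d
    1  aacabbbacddd$ccbdbaadbc  c
    2  aadbcaacabbbacddd$ccbdb  b
    3  abbbacddd$ccbdbaadbcaac  c
    4  acabbbacddd$ccbdbaadbca  a
    5  acddd$ccbdbaadbcaacabbb  b
    6  adbcaacabbbacddd$ccbdba  a
    7  baadbcaacabbbacddd$ccbd  d
    8  bacddd$ccbdbaadbcaacabb  b
    9  bbacddd$ccbdbaadbcaacab  b
   10  bbbacddd$ccbdbaadbcaaca  a
   11  bcaacabbbacddd$ccbdbaad  d
   12  bdbaadbcaacabbbacddd$cc  c
   13  caacabbbacddd$ccbdbaadb  b
   14  cabbbacddd$ccbdbaadbcaa  a
   15  cbdbaadbcaacabbbacddd$c  c
   16  ccbdbaadbcaacabbbacddd$  $
   17  cddd$ccbdbaadbcaacabbba  a
   18  d$ccbdbaadbcaacabbbacdd  d
   19  dbaadbcaacabbbacddd$ccb  b
   20  dbcaacabbbacddd$ccbdbaa  a
   21  dd$ccbdbaadbcaacabbbacd  d
   22  ddd$ccbdbaadbcaacabbbac  c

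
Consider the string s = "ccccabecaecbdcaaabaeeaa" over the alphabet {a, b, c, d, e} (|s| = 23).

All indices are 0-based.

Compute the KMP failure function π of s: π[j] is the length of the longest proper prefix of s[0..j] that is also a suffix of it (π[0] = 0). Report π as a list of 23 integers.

π[0] = 0
j=1 s[j]='c': π[1]=1 (border 'c')
j=2 s[j]='c': π[2]=2 (border 'cc')
j=3 s[j]='c': π[3]=3 (border 'ccc')
j=4 s[j]='a': k: 3→2→1→0; π[4]=0 (border '')
j=5 s[j]='b': π[5]=0 (border '')
j=6 s[j]='e': π[6]=0 (border '')
j=7 s[j]='c': π[7]=1 (border 'c')
j=8 s[j]='a': k: 1→0; π[8]=0 (border '')
j=9 s[j]='e': π[9]=0 (border '')
j=10 s[j]='c': π[10]=1 (border 'c')
j=11 s[j]='b': k: 1→0; π[11]=0 (border '')
j=12 s[j]='d': π[12]=0 (border '')
j=13 s[j]='c': π[13]=1 (border 'c')
j=14 s[j]='a': k: 1→0; π[14]=0 (border '')
j=15 s[j]='a': π[15]=0 (border '')
j=16 s[j]='a': π[16]=0 (border '')
j=17 s[j]='b': π[17]=0 (border '')
j=18 s[j]='a': π[18]=0 (border '')
j=19 s[j]='e': π[19]=0 (border '')
j=20 s[j]='e': π[20]=0 (border '')
j=21 s[j]='a': π[21]=0 (border '')
j=22 s[j]='a': π[22]=0 (border '')

[0, 1, 2, 3, 0, 0, 0, 1, 0, 0, 1, 0, 0, 1, 0, 0, 0, 0, 0, 0, 0, 0, 0]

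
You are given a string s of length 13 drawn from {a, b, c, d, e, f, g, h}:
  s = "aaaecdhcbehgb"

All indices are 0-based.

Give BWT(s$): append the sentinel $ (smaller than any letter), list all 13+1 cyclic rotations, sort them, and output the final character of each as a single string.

b$aagchecabhde

rank  rotation        last
    0  $aaaecdhcbehgb  b
    1  aaaecdhcbehgb$  $
    2  aaecdhcbehgb$a  a
    3  aecdhcbehgb$aa  a
    4  b$aaaecdhcbehg  g
    5  behgb$aaaecdhc  c
    6  cbehgb$aaaecdh  h
    7  cdhcbehgb$aaae  e
    8  dhcbehgb$aaaec  c
    9  ecdhcbehgb$aaa  a
   10  ehgb$aaaecdhcb  b
   11  gb$aaaecdhcbeh  h
   12  hcbehgb$aaaecd  d
   13  hgb$aaaecdhcbe  e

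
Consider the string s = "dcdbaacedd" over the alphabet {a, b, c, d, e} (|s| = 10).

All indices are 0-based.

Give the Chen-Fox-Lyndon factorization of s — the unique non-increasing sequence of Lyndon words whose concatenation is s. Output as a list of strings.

["d", "cd", "b", "aacedd"]

emit factor 1: 'd' (i=0, period=1)
emit factor 2: 'cd' (i=1, period=2)
emit factor 3: 'b' (i=3, period=1)
emit factor 4: 'aacedd' (i=4, period=6)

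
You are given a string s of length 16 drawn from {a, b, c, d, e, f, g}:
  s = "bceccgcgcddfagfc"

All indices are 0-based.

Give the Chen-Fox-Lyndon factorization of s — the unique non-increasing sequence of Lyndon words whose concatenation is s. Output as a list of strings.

["bceccgcgcddf", "agfc"]

emit factor 1: 'bceccgcgcddf' (i=0, period=12)
emit factor 2: 'agfc' (i=12, period=4)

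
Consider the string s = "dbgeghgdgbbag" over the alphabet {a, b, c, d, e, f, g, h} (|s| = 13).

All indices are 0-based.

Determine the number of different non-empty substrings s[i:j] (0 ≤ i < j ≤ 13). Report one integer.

84

rank→(start, suffix):
  0 → (11, 'ag')
  1 → (10, 'bag')
  2 → (9, 'bbag')
  3 → (1, 'bgeghgdgbbag')
  4 → (0, 'dbgeghgdgbbag')
  5 → (7, 'dgbbag')
  6 → (3, 'eghgdgbbag')
  7 → (12, 'g')
  8 → (8, 'gbbag')
  9 → (6, 'gdgbbag')
  10 → (2, 'geghgdgbbag')
  11 → (4, 'ghgdgbbag')
  12 → (5, 'hgdgbbag')

SA = [11, 10, 9, 1, 0, 7, 3, 12, 8, 6, 2, 4, 5]
[i] adj suffixes → lcp
  [1] 11/10 → 0 ('')
  [2] 10/9 → 1 ('b')
  [3] 9/1 → 1 ('b')
  [4] 1/0 → 0 ('')
  [5] 0/7 → 1 ('d')
  [6] 7/3 → 0 ('')
  [7] 3/12 → 0 ('')
  [8] 12/8 → 1 ('g')
  [9] 8/6 → 1 ('g')
  [10] 6/2 → 1 ('g')
  [11] 2/4 → 1 ('g')
  [12] 4/5 → 0 ('')

n(n+1)/2 = 13·14/2 = 91
Σ LCP = 0 + 0 + 1 + 1 + 0 + 1 + 0 + 0 + 1 + 1 + 1 + 1 + 0 = 7
distinct = 91 − 7 = 84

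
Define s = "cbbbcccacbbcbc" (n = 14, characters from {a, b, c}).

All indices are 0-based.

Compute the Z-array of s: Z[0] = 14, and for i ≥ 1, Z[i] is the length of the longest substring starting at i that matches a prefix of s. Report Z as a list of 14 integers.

[14, 0, 0, 0, 1, 1, 1, 0, 3, 0, 0, 2, 0, 1]

Z[0]=14
i=1: outside box; Z[1]=0
i=2: outside box; Z[2]=0
i=3: outside box; Z[3]=0
i=4: outside box; Z[4]=1 grow→box=[4,5)
i=5: outside box; Z[5]=1 grow→box=[5,6)
i=6: outside box; Z[6]=1 grow→box=[6,7)
i=7: outside box; Z[7]=0
i=8: outside box; Z[8]=3 grow→box=[8,11)
i=9: min(r-i=2, Z[1]=0)=0; Z[9]=0
i=10: min(r-i=1, Z[2]=0)=0; Z[10]=0
i=11: outside box; Z[11]=2 grow→box=[11,13)
i=12: min(r-i=1, Z[1]=0)=0; Z[12]=0
i=13: outside box; Z[13]=1 grow→box=[13,14)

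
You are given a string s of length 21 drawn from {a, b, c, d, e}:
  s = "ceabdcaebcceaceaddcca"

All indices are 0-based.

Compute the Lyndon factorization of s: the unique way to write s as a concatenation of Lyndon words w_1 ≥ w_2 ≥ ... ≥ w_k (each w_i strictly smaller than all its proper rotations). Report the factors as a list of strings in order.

["ce", "abdcaebcceaceaddcc", "a"]

emit factor 1: 'ce' (i=0, period=2)
emit factor 2: 'abdcaebcceaceaddcc' (i=2, period=18)
emit factor 3: 'a' (i=20, period=1)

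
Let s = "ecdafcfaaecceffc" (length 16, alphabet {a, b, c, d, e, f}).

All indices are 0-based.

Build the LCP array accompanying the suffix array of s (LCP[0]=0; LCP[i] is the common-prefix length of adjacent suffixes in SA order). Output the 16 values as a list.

rank | idx | suffix
   0 |   7 | aaecceffc
   1 |   8 | aecceffc
   2 |   3 | afcfaaecceffc
   3 |  15 | c
   4 |  10 | cceffc
   5 |   1 | cdafcfaaecceffc
   6 |  11 | ceffc
   7 |   5 | cfaaecceffc
   8 |   2 | dafcfaaecceffc
   9 |   9 | ecceffc
  10 |   0 | ecdafcfaaecceffc
  11 |  12 | effc
  12 |   6 | faaecceffc
  13 |  14 | fc
  14 |   4 | fcfaaecceffc
  15 |  13 | ffc

SA = [7, 8, 3, 15, 10, 1, 11, 5, 2, 9, 0, 12, 6, 14, 4, 13]
i: (SA[i-1],SA[i]) lcp shared
  1: (7,8) 1 'a'
  2: (8,3) 1 'a'
  3: (3,15) 0 ''
  4: (15,10) 1 'c'
  5: (10,1) 1 'c'
  6: (1,11) 1 'c'
  7: (11,5) 1 'c'
  8: (5,2) 0 ''
  9: (2,9) 0 ''
  10: (9,0) 2 'ec'
  11: (0,12) 1 'e'
  12: (12,6) 0 ''
  13: (6,14) 1 'f'
  14: (14,4) 2 'fc'
  15: (4,13) 1 'f'

[0, 1, 1, 0, 1, 1, 1, 1, 0, 0, 2, 1, 0, 1, 2, 1]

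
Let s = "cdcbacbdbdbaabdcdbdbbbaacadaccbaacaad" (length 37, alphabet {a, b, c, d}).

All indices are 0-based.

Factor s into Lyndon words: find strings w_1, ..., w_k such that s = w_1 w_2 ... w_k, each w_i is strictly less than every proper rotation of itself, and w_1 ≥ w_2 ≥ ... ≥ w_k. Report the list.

emit factor 1: 'cd' (i=0, period=2)
emit factor 2: 'c' (i=2, period=1)
emit factor 3: 'b' (i=3, period=1)
emit factor 4: 'acbdbdb' (i=4, period=7)
emit factor 5: 'aabdcdbdbbbaacadaccbaacaad' (i=11, period=26)

["cd", "c", "b", "acbdbdb", "aabdcdbdbbbaacadaccbaacaad"]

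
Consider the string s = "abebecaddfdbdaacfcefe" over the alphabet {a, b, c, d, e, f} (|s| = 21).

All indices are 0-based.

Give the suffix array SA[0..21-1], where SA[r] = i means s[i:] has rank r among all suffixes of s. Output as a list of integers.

sorted suffixes:
  #0 SA[0]=13  'aacfcefe'
  #1 SA[1]=0  'abebecaddfdbdaacfcefe'
  #2 SA[2]=14  'acfcefe'
  #3 SA[3]=6  'addfdbdaacfcefe'
  #4 SA[4]=11  'bdaacfcefe'
  #5 SA[5]=1  'bebecaddfdbdaacfcefe'
  #6 SA[6]=3  'becaddfdbdaacfcefe'
  #7 SA[7]=5  'caddfdbdaacfcefe'
  #8 SA[8]=17  'cefe'
  #9 SA[9]=15  'cfcefe'
  #10 SA[10]=12  'daacfcefe'
  #11 SA[11]=10  'dbdaacfcefe'
  #12 SA[12]=7  'ddfdbdaacfcefe'
  #13 SA[13]=8  'dfdbdaacfcefe'
  #14 SA[14]=20  'e'
  #15 SA[15]=2  'ebecaddfdbdaacfcefe'
  #16 SA[16]=4  'ecaddfdbdaacfcefe'
  #17 SA[17]=18  'efe'
  #18 SA[18]=16  'fcefe'
  #19 SA[19]=9  'fdbdaacfcefe'
  #20 SA[20]=19  'fe'

[13, 0, 14, 6, 11, 1, 3, 5, 17, 15, 12, 10, 7, 8, 20, 2, 4, 18, 16, 9, 19]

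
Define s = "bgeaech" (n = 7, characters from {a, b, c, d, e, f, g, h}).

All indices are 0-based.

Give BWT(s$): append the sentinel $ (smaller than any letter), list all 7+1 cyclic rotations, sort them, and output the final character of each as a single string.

he$egabc

rank  rotation  last
    0  $bgeaech  h
    1  aech$bge  e
    2  bgeaech$  $
    3  ch$bgeae  e
    4  eaech$bg  g
    5  ech$bgea  a
    6  geaech$b  b
    7  h$bgeaec  c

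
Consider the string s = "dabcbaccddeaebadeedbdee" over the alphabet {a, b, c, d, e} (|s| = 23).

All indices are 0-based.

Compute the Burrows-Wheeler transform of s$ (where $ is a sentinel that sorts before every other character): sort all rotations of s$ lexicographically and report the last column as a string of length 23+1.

edbbeceadbac$ecdbaedaedd

rank  rotation                  last
    0  $dabcbaccddeaebadeedbdee  e
    1  abcbaccddeaebadeedbdee$d  d
    2  accddeaebadeedbdee$dabcb  b
    3  adeedbdee$dabcbaccddeaeb  b
    4  aebadeedbdee$dabcbaccdde  e
    5  baccddeaebadeedbdee$dabc  c
    6  badeedbdee$dabcbaccddeae  e
    7  bcbaccddeaebadeedbdee$da  a
    8  bdee$dabcbaccddeaebadeed  d
    9  cbaccddeaebadeedbdee$dab  b
   10  ccddeaebadeedbdee$dabcba  a
   11  cddeaebadeedbdee$dabcbac  c
   12  dabcbaccddeaebadeedbdee$  $
   13  dbdee$dabcbaccddeaebadee  e
   14  ddeaebadeedbdee$dabcbacc  c
   15  deaebadeedbdee$dabcbaccd  d
   16  dee$dabcbaccddeaebadeedb  b
   17  deedbdee$dabcbaccddeaeba  a
   18  e$dabcbaccddeaebadeedbde  e
   19  eaebadeedbdee$dabcbaccdd  d
   20  ebadeedbdee$dabcbaccddea  a
   21  edbdee$dabcbaccddeaebade  e
   22  ee$dabcbaccddeaebadeedbd  d
   23  eedbdee$dabcbaccddeaebad  d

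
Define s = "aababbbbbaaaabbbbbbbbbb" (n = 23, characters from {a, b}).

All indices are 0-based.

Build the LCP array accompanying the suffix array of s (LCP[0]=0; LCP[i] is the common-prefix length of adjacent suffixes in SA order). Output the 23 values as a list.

[0, 3, 2, 3, 1, 2, 6, 0, 1, 2, 1, 2, 2, 3, 3, 4, 4, 5, 5, 6, 7, 8, 9]

sorted suffixes:
  #0 SA[0]=9  'aaaabbbbbbbbbb'
  #1 SA[1]=10  'aaabbbbbbbbbb'
  #2 SA[2]=0  'aababbbbbaaaabbbbbbbbbb'
  #3 SA[3]=11  'aabbbbbbbbbb'
  #4 SA[4]=1  'ababbbbbaaaabbbbbbbbbb'
  #5 SA[5]=3  'abbbbbaaaabbbbbbbbbb'
  #6 SA[6]=12  'abbbbbbbbbb'
  #7 SA[7]=22  'b'
  #8 SA[8]=8  'baaaabbbbbbbbbb'
  #9 SA[9]=2  'babbbbbaaaabbbbbbbbbb'
  #10 SA[10]=21  'bb'
  #11 SA[11]=7  'bbaaaabbbbbbbbbb'
  #12 SA[12]=20  'bbb'
  #13 SA[13]=6  'bbbaaaabbbbbbbbbb'
  #14 SA[14]=19  'bbbb'
  #15 SA[15]=5  'bbbbaaaabbbbbbbbbb'
  #16 SA[16]=18  'bbbbb'
  #17 SA[17]=4  'bbbbbaaaabbbbbbbbbb'
  #18 SA[18]=17  'bbbbbb'
  #19 SA[19]=16  'bbbbbbb'
  #20 SA[20]=15  'bbbbbbbb'
  #21 SA[21]=14  'bbbbbbbbb'
  #22 SA[22]=13  'bbbbbbbbbb'

SA = [9, 10, 0, 11, 1, 3, 12, 22, 8, 2, 21, 7, 20, 6, 19, 5, 18, 4, 17, 16, 15, 14, 13]
rank  pair      lcp
   1  s[9:],s[10:]  3  'aaa'
   2  s[10:],s[0:]  2  'aa'
   3  s[0:],s[11:]  3  'aab'
   4  s[11:],s[1:]  1  'a'
   5  s[1:],s[3:]  2  'ab'
   6  s[3:],s[12:]  6  'abbbbb'
   7  s[12:],s[22:]  0  ''
   8  s[22:],s[8:]  1  'b'
   9  s[8:],s[2:]  2  'ba'
  10  s[2:],s[21:]  1  'b'
  11  s[21:],s[7:]  2  'bb'
  12  s[7:],s[20:]  2  'bb'
  13  s[20:],s[6:]  3  'bbb'
  14  s[6:],s[19:]  3  'bbb'
  15  s[19:],s[5:]  4  'bbbb'
  16  s[5:],s[18:]  4  'bbbb'
  17  s[18:],s[4:]  5  'bbbbb'
  18  s[4:],s[17:]  5  'bbbbb'
  19  s[17:],s[16:]  6  'bbbbbb'
  20  s[16:],s[15:]  7  'bbbbbbb'
  21  s[15:],s[14:]  8  'bbbbbbbb'
  22  s[14:],s[13:]  9  'bbbbbbbbb'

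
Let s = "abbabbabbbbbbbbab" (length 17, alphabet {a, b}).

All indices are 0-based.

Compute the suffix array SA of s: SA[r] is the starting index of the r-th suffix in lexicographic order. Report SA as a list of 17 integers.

rank→(start, suffix):
  0 → (15, 'ab')
  1 → (0, 'abbabbabbbbbbbbab')
  2 → (3, 'abbabbbbbbbbab')
  3 → (6, 'abbbbbbbbab')
  4 → (16, 'b')
  5 → (14, 'bab')
  6 → (2, 'babbabbbbbbbbab')
  7 → (5, 'babbbbbbbbab')
  8 → (13, 'bbab')
  9 → (1, 'bbabbabbbbbbbbab')
  10 → (4, 'bbabbbbbbbbab')
  11 → (12, 'bbbab')
  12 → (11, 'bbbbab')
  13 → (10, 'bbbbbab')
  14 → (9, 'bbbbbbab')
  15 → (8, 'bbbbbbbab')
  16 → (7, 'bbbbbbbbab')

[15, 0, 3, 6, 16, 14, 2, 5, 13, 1, 4, 12, 11, 10, 9, 8, 7]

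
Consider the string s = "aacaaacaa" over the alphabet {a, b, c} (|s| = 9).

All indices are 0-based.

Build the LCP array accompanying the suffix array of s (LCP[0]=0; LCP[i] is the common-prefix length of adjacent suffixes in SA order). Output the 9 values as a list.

rank | idx | suffix
   0 |   8 | a
   1 |   7 | aa
   2 |   3 | aaacaa
   3 |   4 | aacaa
   4 |   0 | aacaaacaa
   5 |   5 | acaa
   6 |   1 | acaaacaa
   7 |   6 | caa
   8 |   2 | caaacaa

SA = [8, 7, 3, 4, 0, 5, 1, 6, 2]
[i] adj suffixes → lcp
  [1] 8/7 → 1 ('a')
  [2] 7/3 → 2 ('aa')
  [3] 3/4 → 2 ('aa')
  [4] 4/0 → 5 ('aacaa')
  [5] 0/5 → 1 ('a')
  [6] 5/1 → 4 ('acaa')
  [7] 1/6 → 0 ('')
  [8] 6/2 → 3 ('caa')

[0, 1, 2, 2, 5, 1, 4, 0, 3]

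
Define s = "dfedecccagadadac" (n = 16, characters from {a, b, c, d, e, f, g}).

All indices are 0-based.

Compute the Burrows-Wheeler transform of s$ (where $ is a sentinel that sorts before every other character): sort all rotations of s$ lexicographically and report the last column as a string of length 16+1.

rank  rotation           last
    0  $dfedecccagadadac  c
    1  ac$dfedecccagadad  d
    2  adac$dfedecccagad  d
    3  adadac$dfedecccag  g
    4  agadadac$dfedeccc  c
    5  c$dfedecccagadada  a
    6  cagadadac$dfedecc  c
    7  ccagadadac$dfedec  c
    8  cccagadadac$dfede  e
    9  dac$dfedecccagada  a
   10  dadac$dfedecccaga  a
   11  decccagadadac$dfe  e
   12  dfedecccagadadac$  $
   13  ecccagadadac$dfed  d
   14  edecccagadadac$df  f
   15  fedecccagadadac$d  d
   16  gadadac$dfedeccca  a

cddgcacceaae$dfda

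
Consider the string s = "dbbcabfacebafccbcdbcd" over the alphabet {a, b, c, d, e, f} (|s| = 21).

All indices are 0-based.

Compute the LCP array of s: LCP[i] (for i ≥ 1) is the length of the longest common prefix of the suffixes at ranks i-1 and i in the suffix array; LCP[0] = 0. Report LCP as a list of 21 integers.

rank | idx | suffix
   0 |   4 | abfacebafccbcdbcd
   1 |   7 | acebafccbcdbcd
   2 |  11 | afccbcdbcd
   3 |  10 | bafccbcdbcd
   4 |   1 | bbcabfacebafccbcdbcd
   5 |   2 | bcabfacebafccbcdbcd
   6 |  18 | bcd
   7 |  15 | bcdbcd
   8 |   5 | bfacebafccbcdbcd
   9 |   3 | cabfacebafccbcdbcd
  10 |  14 | cbcdbcd
  11 |  13 | ccbcdbcd
  12 |  19 | cd
  13 |  16 | cdbcd
  14 |   8 | cebafccbcdbcd
  15 |  20 | d
  16 |   0 | dbbcabfacebafccbcdbcd
  17 |  17 | dbcd
  18 |   9 | ebafccbcdbcd
  19 |   6 | facebafccbcdbcd
  20 |  12 | fccbcdbcd

SA = [4, 7, 11, 10, 1, 2, 18, 15, 5, 3, 14, 13, 19, 16, 8, 20, 0, 17, 9, 6, 12]
[i] adj suffixes → lcp
  [1] 4/7 → 1 ('a')
  [2] 7/11 → 1 ('a')
  [3] 11/10 → 0 ('')
  [4] 10/1 → 1 ('b')
  [5] 1/2 → 1 ('b')
  [6] 2/18 → 2 ('bc')
  [7] 18/15 → 3 ('bcd')
  [8] 15/5 → 1 ('b')
  [9] 5/3 → 0 ('')
  [10] 3/14 → 1 ('c')
  [11] 14/13 → 1 ('c')
  [12] 13/19 → 1 ('c')
  [13] 19/16 → 2 ('cd')
  [14] 16/8 → 1 ('c')
  [15] 8/20 → 0 ('')
  [16] 20/0 → 1 ('d')
  [17] 0/17 → 2 ('db')
  [18] 17/9 → 0 ('')
  [19] 9/6 → 0 ('')
  [20] 6/12 → 1 ('f')

[0, 1, 1, 0, 1, 1, 2, 3, 1, 0, 1, 1, 1, 2, 1, 0, 1, 2, 0, 0, 1]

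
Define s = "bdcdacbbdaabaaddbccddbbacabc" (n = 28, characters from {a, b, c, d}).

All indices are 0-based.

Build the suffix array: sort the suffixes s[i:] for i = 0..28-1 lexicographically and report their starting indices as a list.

rank | idx | suffix
   0 |   9 | aabaaddbccddbbacabc
   1 |  12 | aaddbccddbbacabc
   2 |  10 | abaaddbccddbbacabc
   3 |  25 | abc
   4 |  23 | acabc
   5 |   4 | acbbdaabaaddbccddbbacabc
   6 |  13 | addbccddbbacabc
   7 |  11 | baaddbccddbbacabc
   8 |  22 | bacabc
   9 |  21 | bbacabc
  10 |   6 | bbdaabaaddbccddbbacabc
  11 |  26 | bc
  12 |  16 | bccddbbacabc
  13 |   7 | bdaabaaddbccddbbacabc
  14 |   0 | bdcdacbbdaabaaddbccddbbacabc
  15 |  27 | c
  16 |  24 | cabc
  17 |   5 | cbbdaabaaddbccddbbacabc
  18 |  17 | ccddbbacabc
  19 |   2 | cdacbbdaabaaddbccddbbacabc
  20 |  18 | cddbbacabc
  21 |   8 | daabaaddbccddbbacabc
  22 |   3 | dacbbdaabaaddbccddbbacabc
  23 |  20 | dbbacabc
  24 |  15 | dbccddbbacabc
  25 |   1 | dcdacbbdaabaaddbccddbbacabc
  26 |  19 | ddbbacabc
  27 |  14 | ddbccddbbacabc

[9, 12, 10, 25, 23, 4, 13, 11, 22, 21, 6, 26, 16, 7, 0, 27, 24, 5, 17, 2, 18, 8, 3, 20, 15, 1, 19, 14]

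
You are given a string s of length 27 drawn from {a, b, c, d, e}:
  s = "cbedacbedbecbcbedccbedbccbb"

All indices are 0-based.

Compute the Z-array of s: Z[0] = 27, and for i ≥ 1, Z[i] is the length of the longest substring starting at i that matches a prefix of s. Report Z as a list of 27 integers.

[27, 0, 0, 0, 0, 4, 0, 0, 0, 0, 0, 2, 0, 4, 0, 0, 0, 1, 4, 0, 0, 0, 0, 1, 2, 0, 0]

Z[0]=27
i=1: i≥r, start 0; Z[1]=0
i=2: i≥r, start 0; Z[2]=0
i=3: i≥r, start 0; Z[3]=0
i=4: i≥r, start 0; Z[4]=0
i=5: i≥r, start 0; Z[5]=4 scan→box=[5,9)
i=6: min(r-i=3, Z[1]=0)=0; Z[6]=0
i=7: min(r-i=2, Z[2]=0)=0; Z[7]=0
i=8: min(r-i=1, Z[3]=0)=0; Z[8]=0
i=9: i≥r, start 0; Z[9]=0
i=10: i≥r, start 0; Z[10]=0
i=11: i≥r, start 0; Z[11]=2 scan→box=[11,13)
i=12: min(r-i=1, Z[1]=0)=0; Z[12]=0
i=13: i≥r, start 0; Z[13]=4 scan→box=[13,17)
i=14: min(r-i=3, Z[1]=0)=0; Z[14]=0
i=15: min(r-i=2, Z[2]=0)=0; Z[15]=0
i=16: min(r-i=1, Z[3]=0)=0; Z[16]=0
i=17: i≥r, start 0; Z[17]=1 scan→box=[17,18)
i=18: i≥r, start 0; Z[18]=4 scan→box=[18,22)
i=19: min(r-i=3, Z[1]=0)=0; Z[19]=0
i=20: min(r-i=2, Z[2]=0)=0; Z[20]=0
i=21: min(r-i=1, Z[3]=0)=0; Z[21]=0
i=22: i≥r, start 0; Z[22]=0
i=23: i≥r, start 0; Z[23]=1 scan→box=[23,24)
i=24: i≥r, start 0; Z[24]=2 scan→box=[24,26)
i=25: min(r-i=1, Z[1]=0)=0; Z[25]=0
i=26: i≥r, start 0; Z[26]=0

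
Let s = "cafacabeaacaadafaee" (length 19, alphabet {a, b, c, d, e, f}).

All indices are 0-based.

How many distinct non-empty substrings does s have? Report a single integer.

sorted suffixes:
  #0 SA[0]=8  'aacaadafaee'
  #1 SA[1]=11  'aadafaee'
  #2 SA[2]=5  'abeaacaadafaee'
  #3 SA[3]=9  'acaadafaee'
  #4 SA[4]=3  'acabeaacaadafaee'
  #5 SA[5]=12  'adafaee'
  #6 SA[6]=16  'aee'
  #7 SA[7]=1  'afacabeaacaadafaee'
  #8 SA[8]=14  'afaee'
  #9 SA[9]=6  'beaacaadafaee'
  #10 SA[10]=10  'caadafaee'
  #11 SA[11]=4  'cabeaacaadafaee'
  #12 SA[12]=0  'cafacabeaacaadafaee'
  #13 SA[13]=13  'dafaee'
  #14 SA[14]=18  'e'
  #15 SA[15]=7  'eaacaadafaee'
  #16 SA[16]=17  'ee'
  #17 SA[17]=2  'facabeaacaadafaee'
  #18 SA[18]=15  'faee'

SA = [8, 11, 5, 9, 3, 12, 16, 1, 14, 6, 10, 4, 0, 13, 18, 7, 17, 2, 15]
i: (SA[i-1],SA[i]) lcp shared
  1: (8,11) 2 'aa'
  2: (11,5) 1 'a'
  3: (5,9) 1 'a'
  4: (9,3) 3 'aca'
  5: (3,12) 1 'a'
  6: (12,16) 1 'a'
  7: (16,1) 1 'a'
  8: (1,14) 3 'afa'
  9: (14,6) 0 ''
  10: (6,10) 0 ''
  11: (10,4) 2 'ca'
  12: (4,0) 2 'ca'
  13: (0,13) 0 ''
  14: (13,18) 0 ''
  15: (18,7) 1 'e'
  16: (7,17) 1 'e'
  17: (17,2) 0 ''
  18: (2,15) 2 'fa'

n(n+1)/2 = 19·20/2 = 190
Σ LCP = 0 + 2 + 1 + 1 + 3 + 1 + 1 + 1 + 3 + 0 + 0 + 2 + 2 + 0 + 0 + 1 + 1 + 0 + 2 = 21
distinct = 190 − 21 = 169

169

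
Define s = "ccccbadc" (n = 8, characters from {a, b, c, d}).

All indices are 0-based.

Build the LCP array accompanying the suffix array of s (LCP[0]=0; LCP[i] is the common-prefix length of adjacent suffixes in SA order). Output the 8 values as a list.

[0, 0, 0, 1, 1, 2, 3, 0]

rank | idx | suffix
   0 |   5 | adc
   1 |   4 | badc
   2 |   7 | c
   3 |   3 | cbadc
   4 |   2 | ccbadc
   5 |   1 | cccbadc
   6 |   0 | ccccbadc
   7 |   6 | dc

SA = [5, 4, 7, 3, 2, 1, 0, 6]
i: (SA[i-1],SA[i]) lcp shared
  1: (5,4) 0 ''
  2: (4,7) 0 ''
  3: (7,3) 1 'c'
  4: (3,2) 1 'c'
  5: (2,1) 2 'cc'
  6: (1,0) 3 'ccc'
  7: (0,6) 0 ''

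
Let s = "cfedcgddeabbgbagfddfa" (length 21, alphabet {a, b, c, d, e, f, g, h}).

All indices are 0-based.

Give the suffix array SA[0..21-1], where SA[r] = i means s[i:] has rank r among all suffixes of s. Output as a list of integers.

[20, 9, 14, 13, 10, 11, 0, 4, 3, 6, 17, 7, 18, 8, 2, 19, 16, 1, 12, 5, 15]

rank | idx | suffix
   0 |  20 | a
   1 |   9 | abbgbagfddfa
   2 |  14 | agfddfa
   3 |  13 | bagfddfa
   4 |  10 | bbgbagfddfa
   5 |  11 | bgbagfddfa
   6 |   0 | cfedcgddeabbgbagfddfa
   7 |   4 | cgddeabbgbagfddfa
   8 |   3 | dcgddeabbgbagfddfa
   9 |   6 | ddeabbgbagfddfa
  10 |  17 | ddfa
  11 |   7 | deabbgbagfddfa
  12 |  18 | dfa
  13 |   8 | eabbgbagfddfa
  14 |   2 | edcgddeabbgbagfddfa
  15 |  19 | fa
  16 |  16 | fddfa
  17 |   1 | fedcgddeabbgbagfddfa
  18 |  12 | gbagfddfa
  19 |   5 | gddeabbgbagfddfa
  20 |  15 | gfddfa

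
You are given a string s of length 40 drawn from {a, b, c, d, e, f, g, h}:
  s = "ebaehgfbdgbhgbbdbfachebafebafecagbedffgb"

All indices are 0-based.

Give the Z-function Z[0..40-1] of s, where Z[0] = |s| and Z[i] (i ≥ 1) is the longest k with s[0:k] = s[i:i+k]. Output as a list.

[40, 0, 0, 1, 0, 0, 0, 0, 0, 0, 0, 0, 0, 0, 0, 0, 0, 0, 0, 0, 0, 3, 0, 0, 0, 3, 0, 0, 0, 1, 0, 0, 0, 0, 1, 0, 0, 0, 0, 0]

Z[0]=40
i=1: outside box; Z[1]=0
i=2: outside box; Z[2]=0
i=3: outside box; Z[3]=1 grow→box=[3,4)
i=4: outside box; Z[4]=0
i=5: outside box; Z[5]=0
i=6: outside box; Z[6]=0
i=7: outside box; Z[7]=0
i=8: outside box; Z[8]=0
i=9: outside box; Z[9]=0
i=10: outside box; Z[10]=0
i=11: outside box; Z[11]=0
i=12: outside box; Z[12]=0
i=13: outside box; Z[13]=0
i=14: outside box; Z[14]=0
i=15: outside box; Z[15]=0
i=16: outside box; Z[16]=0
i=17: outside box; Z[17]=0
i=18: outside box; Z[18]=0
i=19: outside box; Z[19]=0
i=20: outside box; Z[20]=0
i=21: outside box; Z[21]=3 grow→box=[21,24)
i=22: min(r-i=2, Z[1]=0)=0; Z[22]=0
i=23: min(r-i=1, Z[2]=0)=0; Z[23]=0
i=24: outside box; Z[24]=0
i=25: outside box; Z[25]=3 grow→box=[25,28)
i=26: min(r-i=2, Z[1]=0)=0; Z[26]=0
i=27: min(r-i=1, Z[2]=0)=0; Z[27]=0
i=28: outside box; Z[28]=0
i=29: outside box; Z[29]=1 grow→box=[29,30)
i=30: outside box; Z[30]=0
i=31: outside box; Z[31]=0
i=32: outside box; Z[32]=0
i=33: outside box; Z[33]=0
i=34: outside box; Z[34]=1 grow→box=[34,35)
i=35: outside box; Z[35]=0
i=36: outside box; Z[36]=0
i=37: outside box; Z[37]=0
i=38: outside box; Z[38]=0
i=39: outside box; Z[39]=0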